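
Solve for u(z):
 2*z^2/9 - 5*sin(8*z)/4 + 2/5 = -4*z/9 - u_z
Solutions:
 u(z) = C1 - 2*z^3/27 - 2*z^2/9 - 2*z/5 - 5*cos(8*z)/32


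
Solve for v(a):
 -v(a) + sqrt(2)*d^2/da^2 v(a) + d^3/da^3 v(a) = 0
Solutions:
 v(a) = C1*exp(-a*(4*2^(1/3)/(-4*sqrt(2) + sqrt(-32 + (27 - 4*sqrt(2))^2) + 27)^(1/3) + 2^(2/3)*(-4*sqrt(2) + sqrt(-32 + (27 - 4*sqrt(2))^2) + 27)^(1/3) + 4*sqrt(2))/12)*sin(2^(1/3)*sqrt(3)*a*(-2^(1/3)*(-4*sqrt(2) + sqrt(-32 + 729*(-1 + 4*sqrt(2)/27)^2) + 27)^(1/3) + 4/(-4*sqrt(2) + sqrt(-32 + 729*(-1 + 4*sqrt(2)/27)^2) + 27)^(1/3))/12) + C2*exp(-a*(4*2^(1/3)/(-4*sqrt(2) + sqrt(-32 + (27 - 4*sqrt(2))^2) + 27)^(1/3) + 2^(2/3)*(-4*sqrt(2) + sqrt(-32 + (27 - 4*sqrt(2))^2) + 27)^(1/3) + 4*sqrt(2))/12)*cos(2^(1/3)*sqrt(3)*a*(-2^(1/3)*(-4*sqrt(2) + sqrt(-32 + 729*(-1 + 4*sqrt(2)/27)^2) + 27)^(1/3) + 4/(-4*sqrt(2) + sqrt(-32 + 729*(-1 + 4*sqrt(2)/27)^2) + 27)^(1/3))/12) + C3*exp(a*(-2*sqrt(2) + 4*2^(1/3)/(-4*sqrt(2) + sqrt(-32 + (27 - 4*sqrt(2))^2) + 27)^(1/3) + 2^(2/3)*(-4*sqrt(2) + sqrt(-32 + (27 - 4*sqrt(2))^2) + 27)^(1/3))/6)


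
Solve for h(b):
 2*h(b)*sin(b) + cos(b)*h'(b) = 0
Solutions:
 h(b) = C1*cos(b)^2


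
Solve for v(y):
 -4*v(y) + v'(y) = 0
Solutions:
 v(y) = C1*exp(4*y)


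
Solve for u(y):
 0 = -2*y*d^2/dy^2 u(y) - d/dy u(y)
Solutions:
 u(y) = C1 + C2*sqrt(y)


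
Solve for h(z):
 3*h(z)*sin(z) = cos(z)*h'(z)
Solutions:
 h(z) = C1/cos(z)^3


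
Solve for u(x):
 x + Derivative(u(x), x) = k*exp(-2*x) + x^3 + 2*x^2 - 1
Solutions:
 u(x) = C1 - k*exp(-2*x)/2 + x^4/4 + 2*x^3/3 - x^2/2 - x


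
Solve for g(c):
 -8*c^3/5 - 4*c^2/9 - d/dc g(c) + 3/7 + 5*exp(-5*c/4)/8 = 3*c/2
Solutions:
 g(c) = C1 - 2*c^4/5 - 4*c^3/27 - 3*c^2/4 + 3*c/7 - exp(-5*c/4)/2


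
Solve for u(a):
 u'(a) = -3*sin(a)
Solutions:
 u(a) = C1 + 3*cos(a)


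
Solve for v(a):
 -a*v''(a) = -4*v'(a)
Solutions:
 v(a) = C1 + C2*a^5


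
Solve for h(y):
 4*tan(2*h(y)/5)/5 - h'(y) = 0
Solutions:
 h(y) = -5*asin(C1*exp(8*y/25))/2 + 5*pi/2
 h(y) = 5*asin(C1*exp(8*y/25))/2


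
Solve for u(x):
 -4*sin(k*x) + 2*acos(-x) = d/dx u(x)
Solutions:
 u(x) = C1 + 2*x*acos(-x) + 2*sqrt(1 - x^2) - 4*Piecewise((-cos(k*x)/k, Ne(k, 0)), (0, True))


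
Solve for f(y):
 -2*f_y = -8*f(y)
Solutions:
 f(y) = C1*exp(4*y)


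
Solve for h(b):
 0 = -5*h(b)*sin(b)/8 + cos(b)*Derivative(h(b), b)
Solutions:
 h(b) = C1/cos(b)^(5/8)


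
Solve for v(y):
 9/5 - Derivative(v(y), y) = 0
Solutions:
 v(y) = C1 + 9*y/5


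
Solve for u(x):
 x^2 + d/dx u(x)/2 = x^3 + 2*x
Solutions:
 u(x) = C1 + x^4/2 - 2*x^3/3 + 2*x^2


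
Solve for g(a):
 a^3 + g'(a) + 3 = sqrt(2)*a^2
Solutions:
 g(a) = C1 - a^4/4 + sqrt(2)*a^3/3 - 3*a


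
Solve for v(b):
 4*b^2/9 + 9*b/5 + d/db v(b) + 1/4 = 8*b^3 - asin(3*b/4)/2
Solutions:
 v(b) = C1 + 2*b^4 - 4*b^3/27 - 9*b^2/10 - b*asin(3*b/4)/2 - b/4 - sqrt(16 - 9*b^2)/6


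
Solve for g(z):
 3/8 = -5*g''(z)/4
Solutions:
 g(z) = C1 + C2*z - 3*z^2/20


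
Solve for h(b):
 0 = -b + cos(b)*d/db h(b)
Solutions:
 h(b) = C1 + Integral(b/cos(b), b)


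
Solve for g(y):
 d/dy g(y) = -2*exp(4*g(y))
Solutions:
 g(y) = log(-I*(1/(C1 + 8*y))^(1/4))
 g(y) = log(I*(1/(C1 + 8*y))^(1/4))
 g(y) = log(-(1/(C1 + 8*y))^(1/4))
 g(y) = log(1/(C1 + 8*y))/4


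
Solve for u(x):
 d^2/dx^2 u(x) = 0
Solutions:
 u(x) = C1 + C2*x


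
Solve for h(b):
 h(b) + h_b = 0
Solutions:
 h(b) = C1*exp(-b)


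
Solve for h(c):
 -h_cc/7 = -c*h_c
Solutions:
 h(c) = C1 + C2*erfi(sqrt(14)*c/2)


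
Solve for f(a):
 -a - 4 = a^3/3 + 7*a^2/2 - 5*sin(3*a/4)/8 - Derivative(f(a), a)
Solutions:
 f(a) = C1 + a^4/12 + 7*a^3/6 + a^2/2 + 4*a + 5*cos(3*a/4)/6


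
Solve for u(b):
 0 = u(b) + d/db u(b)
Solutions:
 u(b) = C1*exp(-b)


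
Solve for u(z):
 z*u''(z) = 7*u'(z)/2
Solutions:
 u(z) = C1 + C2*z^(9/2)


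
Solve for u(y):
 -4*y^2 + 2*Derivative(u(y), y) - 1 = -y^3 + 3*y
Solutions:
 u(y) = C1 - y^4/8 + 2*y^3/3 + 3*y^2/4 + y/2


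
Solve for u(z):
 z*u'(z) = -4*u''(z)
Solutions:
 u(z) = C1 + C2*erf(sqrt(2)*z/4)


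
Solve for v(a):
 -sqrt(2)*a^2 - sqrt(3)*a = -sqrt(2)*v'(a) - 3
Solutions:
 v(a) = C1 + a^3/3 + sqrt(6)*a^2/4 - 3*sqrt(2)*a/2


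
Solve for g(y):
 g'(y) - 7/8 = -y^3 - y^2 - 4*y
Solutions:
 g(y) = C1 - y^4/4 - y^3/3 - 2*y^2 + 7*y/8


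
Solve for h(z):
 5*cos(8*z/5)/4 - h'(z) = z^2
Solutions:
 h(z) = C1 - z^3/3 + 25*sin(8*z/5)/32


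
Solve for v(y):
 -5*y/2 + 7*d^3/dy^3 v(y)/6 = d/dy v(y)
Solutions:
 v(y) = C1 + C2*exp(-sqrt(42)*y/7) + C3*exp(sqrt(42)*y/7) - 5*y^2/4


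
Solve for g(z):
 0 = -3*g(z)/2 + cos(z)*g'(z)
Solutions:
 g(z) = C1*(sin(z) + 1)^(3/4)/(sin(z) - 1)^(3/4)


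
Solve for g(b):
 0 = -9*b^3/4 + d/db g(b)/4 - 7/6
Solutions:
 g(b) = C1 + 9*b^4/4 + 14*b/3


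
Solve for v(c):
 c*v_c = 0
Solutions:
 v(c) = C1


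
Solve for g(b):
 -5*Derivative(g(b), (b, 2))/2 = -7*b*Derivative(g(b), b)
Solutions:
 g(b) = C1 + C2*erfi(sqrt(35)*b/5)


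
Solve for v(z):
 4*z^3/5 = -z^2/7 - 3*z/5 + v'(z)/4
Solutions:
 v(z) = C1 + 4*z^4/5 + 4*z^3/21 + 6*z^2/5


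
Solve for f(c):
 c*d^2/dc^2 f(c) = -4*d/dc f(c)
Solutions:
 f(c) = C1 + C2/c^3


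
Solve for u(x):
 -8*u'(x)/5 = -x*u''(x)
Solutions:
 u(x) = C1 + C2*x^(13/5)


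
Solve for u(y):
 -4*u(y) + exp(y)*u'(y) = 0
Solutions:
 u(y) = C1*exp(-4*exp(-y))


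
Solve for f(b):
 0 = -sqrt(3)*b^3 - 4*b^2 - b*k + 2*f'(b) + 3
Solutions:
 f(b) = C1 + sqrt(3)*b^4/8 + 2*b^3/3 + b^2*k/4 - 3*b/2


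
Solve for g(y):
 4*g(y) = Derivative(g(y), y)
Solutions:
 g(y) = C1*exp(4*y)


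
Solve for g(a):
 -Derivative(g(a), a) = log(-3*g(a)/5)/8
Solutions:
 8*Integral(1/(log(-_y) - log(5) + log(3)), (_y, g(a))) = C1 - a


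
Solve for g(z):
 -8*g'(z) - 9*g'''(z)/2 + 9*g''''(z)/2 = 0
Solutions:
 g(z) = C1 + C2*exp(z*(-(4*sqrt(39) + 25)^(1/3) - 1/(4*sqrt(39) + 25)^(1/3) + 2)/6)*sin(sqrt(3)*z*(-(4*sqrt(39) + 25)^(1/3) + (4*sqrt(39) + 25)^(-1/3))/6) + C3*exp(z*(-(4*sqrt(39) + 25)^(1/3) - 1/(4*sqrt(39) + 25)^(1/3) + 2)/6)*cos(sqrt(3)*z*(-(4*sqrt(39) + 25)^(1/3) + (4*sqrt(39) + 25)^(-1/3))/6) + C4*exp(z*((4*sqrt(39) + 25)^(-1/3) + 1 + (4*sqrt(39) + 25)^(1/3))/3)


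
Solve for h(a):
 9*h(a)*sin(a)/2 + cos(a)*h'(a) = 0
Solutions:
 h(a) = C1*cos(a)^(9/2)


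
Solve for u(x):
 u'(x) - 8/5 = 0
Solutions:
 u(x) = C1 + 8*x/5


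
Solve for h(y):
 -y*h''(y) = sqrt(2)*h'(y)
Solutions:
 h(y) = C1 + C2*y^(1 - sqrt(2))


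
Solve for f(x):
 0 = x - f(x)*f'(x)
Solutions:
 f(x) = -sqrt(C1 + x^2)
 f(x) = sqrt(C1 + x^2)


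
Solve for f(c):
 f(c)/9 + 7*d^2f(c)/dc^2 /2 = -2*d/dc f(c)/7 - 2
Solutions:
 f(c) = (C1*sin(5*sqrt(26)*c/147) + C2*cos(5*sqrt(26)*c/147))*exp(-2*c/49) - 18


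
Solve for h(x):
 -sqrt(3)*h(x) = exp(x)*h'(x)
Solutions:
 h(x) = C1*exp(sqrt(3)*exp(-x))


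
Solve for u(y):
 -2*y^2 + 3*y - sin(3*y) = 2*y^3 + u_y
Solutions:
 u(y) = C1 - y^4/2 - 2*y^3/3 + 3*y^2/2 + cos(3*y)/3


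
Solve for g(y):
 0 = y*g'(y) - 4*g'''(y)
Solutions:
 g(y) = C1 + Integral(C2*airyai(2^(1/3)*y/2) + C3*airybi(2^(1/3)*y/2), y)


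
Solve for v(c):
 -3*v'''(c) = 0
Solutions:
 v(c) = C1 + C2*c + C3*c^2


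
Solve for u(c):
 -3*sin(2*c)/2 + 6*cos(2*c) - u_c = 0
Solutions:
 u(c) = C1 + 3*sin(2*c) + 3*cos(2*c)/4


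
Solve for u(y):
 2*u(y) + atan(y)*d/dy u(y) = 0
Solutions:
 u(y) = C1*exp(-2*Integral(1/atan(y), y))


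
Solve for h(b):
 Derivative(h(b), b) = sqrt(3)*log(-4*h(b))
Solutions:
 -sqrt(3)*Integral(1/(log(-_y) + 2*log(2)), (_y, h(b)))/3 = C1 - b


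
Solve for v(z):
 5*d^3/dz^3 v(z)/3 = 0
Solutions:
 v(z) = C1 + C2*z + C3*z^2


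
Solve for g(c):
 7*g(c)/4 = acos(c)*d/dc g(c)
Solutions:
 g(c) = C1*exp(7*Integral(1/acos(c), c)/4)


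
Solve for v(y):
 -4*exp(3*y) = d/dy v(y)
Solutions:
 v(y) = C1 - 4*exp(3*y)/3


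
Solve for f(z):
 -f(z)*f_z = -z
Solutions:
 f(z) = -sqrt(C1 + z^2)
 f(z) = sqrt(C1 + z^2)


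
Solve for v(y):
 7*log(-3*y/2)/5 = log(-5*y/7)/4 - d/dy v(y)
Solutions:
 v(y) = C1 - 23*y*log(-y)/20 + y*(-28*log(3) - 5*log(7) + 5*log(5) + 28*log(2) + 23)/20


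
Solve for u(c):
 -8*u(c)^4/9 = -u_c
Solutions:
 u(c) = 3^(1/3)*(-1/(C1 + 8*c))^(1/3)
 u(c) = (-1/(C1 + 8*c))^(1/3)*(-3^(1/3) - 3^(5/6)*I)/2
 u(c) = (-1/(C1 + 8*c))^(1/3)*(-3^(1/3) + 3^(5/6)*I)/2


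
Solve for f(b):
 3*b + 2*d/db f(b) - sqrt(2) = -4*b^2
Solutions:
 f(b) = C1 - 2*b^3/3 - 3*b^2/4 + sqrt(2)*b/2


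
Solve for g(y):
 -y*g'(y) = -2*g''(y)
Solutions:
 g(y) = C1 + C2*erfi(y/2)


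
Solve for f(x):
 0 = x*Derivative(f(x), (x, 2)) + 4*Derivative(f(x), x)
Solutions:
 f(x) = C1 + C2/x^3


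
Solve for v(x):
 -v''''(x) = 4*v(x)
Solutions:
 v(x) = (C1*sin(x) + C2*cos(x))*exp(-x) + (C3*sin(x) + C4*cos(x))*exp(x)


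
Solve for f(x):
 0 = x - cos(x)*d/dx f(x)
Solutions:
 f(x) = C1 + Integral(x/cos(x), x)


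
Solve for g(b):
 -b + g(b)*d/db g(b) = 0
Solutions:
 g(b) = -sqrt(C1 + b^2)
 g(b) = sqrt(C1 + b^2)


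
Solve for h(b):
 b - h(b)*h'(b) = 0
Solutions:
 h(b) = -sqrt(C1 + b^2)
 h(b) = sqrt(C1 + b^2)


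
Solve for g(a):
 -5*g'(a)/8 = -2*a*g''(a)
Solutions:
 g(a) = C1 + C2*a^(21/16)


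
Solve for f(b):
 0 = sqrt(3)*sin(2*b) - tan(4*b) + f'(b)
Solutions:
 f(b) = C1 - log(cos(4*b))/4 + sqrt(3)*cos(2*b)/2


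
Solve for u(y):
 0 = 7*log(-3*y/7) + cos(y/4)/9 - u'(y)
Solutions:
 u(y) = C1 + 7*y*log(-y) - 7*y*log(7) - 7*y + 7*y*log(3) + 4*sin(y/4)/9


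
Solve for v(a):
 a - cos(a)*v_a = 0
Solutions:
 v(a) = C1 + Integral(a/cos(a), a)


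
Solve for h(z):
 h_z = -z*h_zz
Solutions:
 h(z) = C1 + C2*log(z)


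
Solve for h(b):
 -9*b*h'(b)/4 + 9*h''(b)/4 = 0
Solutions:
 h(b) = C1 + C2*erfi(sqrt(2)*b/2)


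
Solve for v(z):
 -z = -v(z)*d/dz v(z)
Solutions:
 v(z) = -sqrt(C1 + z^2)
 v(z) = sqrt(C1 + z^2)


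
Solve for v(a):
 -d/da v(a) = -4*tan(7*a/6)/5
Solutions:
 v(a) = C1 - 24*log(cos(7*a/6))/35


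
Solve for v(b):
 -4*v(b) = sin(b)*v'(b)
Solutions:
 v(b) = C1*(cos(b)^2 + 2*cos(b) + 1)/(cos(b)^2 - 2*cos(b) + 1)


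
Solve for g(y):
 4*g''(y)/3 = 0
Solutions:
 g(y) = C1 + C2*y


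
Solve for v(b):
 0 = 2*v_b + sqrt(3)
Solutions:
 v(b) = C1 - sqrt(3)*b/2


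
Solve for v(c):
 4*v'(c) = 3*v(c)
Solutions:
 v(c) = C1*exp(3*c/4)


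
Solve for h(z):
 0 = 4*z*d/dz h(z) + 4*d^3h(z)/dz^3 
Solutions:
 h(z) = C1 + Integral(C2*airyai(-z) + C3*airybi(-z), z)


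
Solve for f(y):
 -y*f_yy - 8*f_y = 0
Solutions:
 f(y) = C1 + C2/y^7


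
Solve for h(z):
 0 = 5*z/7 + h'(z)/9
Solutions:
 h(z) = C1 - 45*z^2/14


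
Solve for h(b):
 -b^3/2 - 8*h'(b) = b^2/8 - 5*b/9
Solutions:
 h(b) = C1 - b^4/64 - b^3/192 + 5*b^2/144


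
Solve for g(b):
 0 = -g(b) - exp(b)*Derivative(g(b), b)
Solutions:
 g(b) = C1*exp(exp(-b))


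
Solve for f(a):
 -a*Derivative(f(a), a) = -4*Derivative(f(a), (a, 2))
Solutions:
 f(a) = C1 + C2*erfi(sqrt(2)*a/4)


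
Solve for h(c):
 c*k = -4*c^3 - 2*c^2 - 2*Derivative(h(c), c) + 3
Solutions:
 h(c) = C1 - c^4/2 - c^3/3 - c^2*k/4 + 3*c/2


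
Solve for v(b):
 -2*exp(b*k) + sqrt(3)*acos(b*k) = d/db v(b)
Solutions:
 v(b) = C1 - 2*Piecewise((exp(b*k)/k, Ne(k, 0)), (b, True)) + sqrt(3)*Piecewise((b*acos(b*k) - sqrt(-b^2*k^2 + 1)/k, Ne(k, 0)), (pi*b/2, True))


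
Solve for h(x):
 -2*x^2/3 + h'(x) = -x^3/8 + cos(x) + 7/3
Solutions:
 h(x) = C1 - x^4/32 + 2*x^3/9 + 7*x/3 + sin(x)


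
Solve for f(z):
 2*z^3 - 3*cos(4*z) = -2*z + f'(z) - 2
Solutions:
 f(z) = C1 + z^4/2 + z^2 + 2*z - 3*sin(4*z)/4


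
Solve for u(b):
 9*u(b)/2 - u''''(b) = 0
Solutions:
 u(b) = C1*exp(-2^(3/4)*sqrt(3)*b/2) + C2*exp(2^(3/4)*sqrt(3)*b/2) + C3*sin(2^(3/4)*sqrt(3)*b/2) + C4*cos(2^(3/4)*sqrt(3)*b/2)


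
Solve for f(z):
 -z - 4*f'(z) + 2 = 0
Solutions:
 f(z) = C1 - z^2/8 + z/2


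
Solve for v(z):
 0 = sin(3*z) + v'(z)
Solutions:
 v(z) = C1 + cos(3*z)/3


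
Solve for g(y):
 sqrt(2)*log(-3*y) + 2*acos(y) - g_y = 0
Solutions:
 g(y) = C1 + sqrt(2)*y*(log(-y) - 1) + 2*y*acos(y) + sqrt(2)*y*log(3) - 2*sqrt(1 - y^2)


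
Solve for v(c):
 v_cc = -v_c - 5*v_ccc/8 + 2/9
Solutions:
 v(c) = C1 + 2*c/9 + (C2*sin(2*sqrt(6)*c/5) + C3*cos(2*sqrt(6)*c/5))*exp(-4*c/5)


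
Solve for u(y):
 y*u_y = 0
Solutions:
 u(y) = C1


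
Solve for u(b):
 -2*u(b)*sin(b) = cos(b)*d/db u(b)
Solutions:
 u(b) = C1*cos(b)^2


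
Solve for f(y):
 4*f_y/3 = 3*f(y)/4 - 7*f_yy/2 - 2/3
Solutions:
 f(y) = C1*exp(y*(-8 + sqrt(442))/42) + C2*exp(-y*(8 + sqrt(442))/42) + 8/9


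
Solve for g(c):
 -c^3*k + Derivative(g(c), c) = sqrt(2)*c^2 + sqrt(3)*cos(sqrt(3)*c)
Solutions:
 g(c) = C1 + c^4*k/4 + sqrt(2)*c^3/3 + sin(sqrt(3)*c)


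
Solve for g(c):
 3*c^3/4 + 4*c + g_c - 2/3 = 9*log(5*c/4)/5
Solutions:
 g(c) = C1 - 3*c^4/16 - 2*c^2 + 9*c*log(c)/5 - 18*c*log(2)/5 - 17*c/15 + 9*c*log(5)/5


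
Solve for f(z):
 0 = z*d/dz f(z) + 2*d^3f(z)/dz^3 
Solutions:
 f(z) = C1 + Integral(C2*airyai(-2^(2/3)*z/2) + C3*airybi(-2^(2/3)*z/2), z)


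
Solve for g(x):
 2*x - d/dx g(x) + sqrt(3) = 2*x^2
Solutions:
 g(x) = C1 - 2*x^3/3 + x^2 + sqrt(3)*x


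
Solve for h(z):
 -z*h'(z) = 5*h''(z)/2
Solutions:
 h(z) = C1 + C2*erf(sqrt(5)*z/5)


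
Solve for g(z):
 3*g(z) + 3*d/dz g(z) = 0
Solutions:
 g(z) = C1*exp(-z)


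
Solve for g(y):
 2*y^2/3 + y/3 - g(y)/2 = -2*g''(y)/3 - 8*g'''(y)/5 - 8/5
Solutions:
 g(y) = C1*exp(-y*(5*5^(2/3)/(432*sqrt(11) + 1433)^(1/3) + 10 + 5^(1/3)*(432*sqrt(11) + 1433)^(1/3))/72)*sin(sqrt(3)*5^(1/3)*y*(-(432*sqrt(11) + 1433)^(1/3) + 5*5^(1/3)/(432*sqrt(11) + 1433)^(1/3))/72) + C2*exp(-y*(5*5^(2/3)/(432*sqrt(11) + 1433)^(1/3) + 10 + 5^(1/3)*(432*sqrt(11) + 1433)^(1/3))/72)*cos(sqrt(3)*5^(1/3)*y*(-(432*sqrt(11) + 1433)^(1/3) + 5*5^(1/3)/(432*sqrt(11) + 1433)^(1/3))/72) + C3*exp(y*(-5 + 5*5^(2/3)/(432*sqrt(11) + 1433)^(1/3) + 5^(1/3)*(432*sqrt(11) + 1433)^(1/3))/36) + 4*y^2/3 + 2*y/3 + 304/45


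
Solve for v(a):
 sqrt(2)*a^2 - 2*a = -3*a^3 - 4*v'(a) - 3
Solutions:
 v(a) = C1 - 3*a^4/16 - sqrt(2)*a^3/12 + a^2/4 - 3*a/4


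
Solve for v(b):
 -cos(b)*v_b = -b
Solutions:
 v(b) = C1 + Integral(b/cos(b), b)


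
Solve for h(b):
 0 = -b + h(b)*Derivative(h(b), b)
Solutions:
 h(b) = -sqrt(C1 + b^2)
 h(b) = sqrt(C1 + b^2)


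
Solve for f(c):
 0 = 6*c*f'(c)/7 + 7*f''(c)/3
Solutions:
 f(c) = C1 + C2*erf(3*c/7)


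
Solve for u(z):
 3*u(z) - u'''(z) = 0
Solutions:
 u(z) = C3*exp(3^(1/3)*z) + (C1*sin(3^(5/6)*z/2) + C2*cos(3^(5/6)*z/2))*exp(-3^(1/3)*z/2)


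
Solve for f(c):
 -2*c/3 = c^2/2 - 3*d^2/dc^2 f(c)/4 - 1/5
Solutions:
 f(c) = C1 + C2*c + c^4/18 + 4*c^3/27 - 2*c^2/15


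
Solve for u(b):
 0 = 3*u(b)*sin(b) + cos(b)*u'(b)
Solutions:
 u(b) = C1*cos(b)^3


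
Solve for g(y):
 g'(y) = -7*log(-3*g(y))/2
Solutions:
 2*Integral(1/(log(-_y) + log(3)), (_y, g(y)))/7 = C1 - y


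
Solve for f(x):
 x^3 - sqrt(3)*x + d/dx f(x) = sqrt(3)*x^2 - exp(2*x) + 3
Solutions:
 f(x) = C1 - x^4/4 + sqrt(3)*x^3/3 + sqrt(3)*x^2/2 + 3*x - exp(2*x)/2


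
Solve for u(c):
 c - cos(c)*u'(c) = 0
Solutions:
 u(c) = C1 + Integral(c/cos(c), c)


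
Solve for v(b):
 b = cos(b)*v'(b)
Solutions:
 v(b) = C1 + Integral(b/cos(b), b)


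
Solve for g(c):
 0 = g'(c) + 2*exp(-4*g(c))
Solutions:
 g(c) = log(-I*(C1 - 8*c)^(1/4))
 g(c) = log(I*(C1 - 8*c)^(1/4))
 g(c) = log(-(C1 - 8*c)^(1/4))
 g(c) = log(C1 - 8*c)/4


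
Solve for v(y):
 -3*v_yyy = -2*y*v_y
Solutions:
 v(y) = C1 + Integral(C2*airyai(2^(1/3)*3^(2/3)*y/3) + C3*airybi(2^(1/3)*3^(2/3)*y/3), y)


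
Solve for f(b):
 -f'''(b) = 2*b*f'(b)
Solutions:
 f(b) = C1 + Integral(C2*airyai(-2^(1/3)*b) + C3*airybi(-2^(1/3)*b), b)


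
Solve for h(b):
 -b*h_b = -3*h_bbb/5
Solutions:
 h(b) = C1 + Integral(C2*airyai(3^(2/3)*5^(1/3)*b/3) + C3*airybi(3^(2/3)*5^(1/3)*b/3), b)


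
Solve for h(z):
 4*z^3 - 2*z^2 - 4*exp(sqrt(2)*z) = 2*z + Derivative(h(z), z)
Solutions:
 h(z) = C1 + z^4 - 2*z^3/3 - z^2 - 2*sqrt(2)*exp(sqrt(2)*z)


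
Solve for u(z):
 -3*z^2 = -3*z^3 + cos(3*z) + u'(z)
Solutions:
 u(z) = C1 + 3*z^4/4 - z^3 - sin(3*z)/3


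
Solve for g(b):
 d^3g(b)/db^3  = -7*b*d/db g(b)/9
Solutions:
 g(b) = C1 + Integral(C2*airyai(-21^(1/3)*b/3) + C3*airybi(-21^(1/3)*b/3), b)


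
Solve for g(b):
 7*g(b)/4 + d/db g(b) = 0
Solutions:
 g(b) = C1*exp(-7*b/4)


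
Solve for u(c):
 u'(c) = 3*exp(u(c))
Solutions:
 u(c) = log(-1/(C1 + 3*c))


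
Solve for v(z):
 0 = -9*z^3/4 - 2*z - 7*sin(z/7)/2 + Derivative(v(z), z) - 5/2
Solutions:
 v(z) = C1 + 9*z^4/16 + z^2 + 5*z/2 - 49*cos(z/7)/2


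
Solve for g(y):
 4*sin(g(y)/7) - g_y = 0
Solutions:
 -4*y + 7*log(cos(g(y)/7) - 1)/2 - 7*log(cos(g(y)/7) + 1)/2 = C1


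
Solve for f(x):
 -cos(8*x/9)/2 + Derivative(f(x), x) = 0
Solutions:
 f(x) = C1 + 9*sin(8*x/9)/16


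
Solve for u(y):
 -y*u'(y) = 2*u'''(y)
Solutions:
 u(y) = C1 + Integral(C2*airyai(-2^(2/3)*y/2) + C3*airybi(-2^(2/3)*y/2), y)


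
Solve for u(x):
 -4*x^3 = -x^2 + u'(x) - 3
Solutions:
 u(x) = C1 - x^4 + x^3/3 + 3*x


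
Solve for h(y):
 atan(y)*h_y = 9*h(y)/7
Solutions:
 h(y) = C1*exp(9*Integral(1/atan(y), y)/7)


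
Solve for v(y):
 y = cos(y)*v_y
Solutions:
 v(y) = C1 + Integral(y/cos(y), y)


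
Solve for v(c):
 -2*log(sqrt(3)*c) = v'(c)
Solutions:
 v(c) = C1 - 2*c*log(c) - c*log(3) + 2*c


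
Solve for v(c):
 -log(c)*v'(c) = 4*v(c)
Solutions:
 v(c) = C1*exp(-4*li(c))


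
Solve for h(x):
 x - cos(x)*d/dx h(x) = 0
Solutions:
 h(x) = C1 + Integral(x/cos(x), x)


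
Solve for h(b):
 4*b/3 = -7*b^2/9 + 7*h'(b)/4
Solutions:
 h(b) = C1 + 4*b^3/27 + 8*b^2/21


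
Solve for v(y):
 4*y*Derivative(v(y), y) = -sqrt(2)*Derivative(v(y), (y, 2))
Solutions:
 v(y) = C1 + C2*erf(2^(1/4)*y)


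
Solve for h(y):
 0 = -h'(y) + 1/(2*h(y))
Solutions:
 h(y) = -sqrt(C1 + y)
 h(y) = sqrt(C1 + y)


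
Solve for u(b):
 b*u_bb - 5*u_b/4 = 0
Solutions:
 u(b) = C1 + C2*b^(9/4)


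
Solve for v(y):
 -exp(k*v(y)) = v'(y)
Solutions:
 v(y) = Piecewise((log(1/(C1*k + k*y))/k, Ne(k, 0)), (nan, True))
 v(y) = Piecewise((C1 - y, Eq(k, 0)), (nan, True))


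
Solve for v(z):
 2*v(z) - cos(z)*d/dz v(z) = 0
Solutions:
 v(z) = C1*(sin(z) + 1)/(sin(z) - 1)


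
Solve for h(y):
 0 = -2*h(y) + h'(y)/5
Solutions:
 h(y) = C1*exp(10*y)


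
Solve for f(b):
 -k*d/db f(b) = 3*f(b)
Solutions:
 f(b) = C1*exp(-3*b/k)


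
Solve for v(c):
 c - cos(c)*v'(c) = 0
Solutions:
 v(c) = C1 + Integral(c/cos(c), c)


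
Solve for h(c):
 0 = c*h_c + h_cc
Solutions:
 h(c) = C1 + C2*erf(sqrt(2)*c/2)


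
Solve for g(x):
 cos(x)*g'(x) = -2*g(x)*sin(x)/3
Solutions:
 g(x) = C1*cos(x)^(2/3)


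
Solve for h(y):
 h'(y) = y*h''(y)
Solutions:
 h(y) = C1 + C2*y^2


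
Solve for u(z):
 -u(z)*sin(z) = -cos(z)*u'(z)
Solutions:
 u(z) = C1/cos(z)


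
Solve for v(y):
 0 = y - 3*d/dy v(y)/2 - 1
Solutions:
 v(y) = C1 + y^2/3 - 2*y/3


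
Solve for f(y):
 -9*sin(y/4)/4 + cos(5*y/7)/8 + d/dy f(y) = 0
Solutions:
 f(y) = C1 - 7*sin(5*y/7)/40 - 9*cos(y/4)


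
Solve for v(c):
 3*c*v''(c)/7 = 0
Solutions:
 v(c) = C1 + C2*c


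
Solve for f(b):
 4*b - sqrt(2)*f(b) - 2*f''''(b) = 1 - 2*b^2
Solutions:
 f(b) = sqrt(2)*b^2 + 2*sqrt(2)*b + (C1*sin(2^(3/8)*b/2) + C2*cos(2^(3/8)*b/2))*exp(-2^(3/8)*b/2) + (C3*sin(2^(3/8)*b/2) + C4*cos(2^(3/8)*b/2))*exp(2^(3/8)*b/2) - sqrt(2)/2


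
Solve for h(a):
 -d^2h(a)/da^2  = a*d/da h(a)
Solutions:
 h(a) = C1 + C2*erf(sqrt(2)*a/2)


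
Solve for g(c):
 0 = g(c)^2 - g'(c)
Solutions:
 g(c) = -1/(C1 + c)


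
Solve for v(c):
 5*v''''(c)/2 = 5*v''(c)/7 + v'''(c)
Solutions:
 v(c) = C1 + C2*c + C3*exp(c*(7 - sqrt(399))/35) + C4*exp(c*(7 + sqrt(399))/35)


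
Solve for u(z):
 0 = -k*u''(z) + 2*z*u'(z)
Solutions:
 u(z) = C1 + C2*erf(z*sqrt(-1/k))/sqrt(-1/k)


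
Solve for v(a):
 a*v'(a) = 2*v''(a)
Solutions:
 v(a) = C1 + C2*erfi(a/2)


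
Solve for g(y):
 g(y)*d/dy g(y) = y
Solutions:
 g(y) = -sqrt(C1 + y^2)
 g(y) = sqrt(C1 + y^2)


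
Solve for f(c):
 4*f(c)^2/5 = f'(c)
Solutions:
 f(c) = -5/(C1 + 4*c)


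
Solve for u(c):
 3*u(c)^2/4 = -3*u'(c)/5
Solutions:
 u(c) = 4/(C1 + 5*c)


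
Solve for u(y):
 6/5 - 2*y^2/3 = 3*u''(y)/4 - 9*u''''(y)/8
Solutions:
 u(y) = C1 + C2*y + C3*exp(-sqrt(6)*y/3) + C4*exp(sqrt(6)*y/3) - 2*y^4/27 - 8*y^2/15


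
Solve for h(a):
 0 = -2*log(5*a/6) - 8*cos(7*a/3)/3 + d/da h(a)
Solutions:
 h(a) = C1 + 2*a*log(a) - 2*a*log(6) - 2*a + 2*a*log(5) + 8*sin(7*a/3)/7


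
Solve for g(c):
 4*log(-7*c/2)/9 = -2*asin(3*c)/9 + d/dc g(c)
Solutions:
 g(c) = C1 + 4*c*log(-c)/9 + 2*c*asin(3*c)/9 - 4*c/9 - 4*c*log(2)/9 + 4*c*log(7)/9 + 2*sqrt(1 - 9*c^2)/27


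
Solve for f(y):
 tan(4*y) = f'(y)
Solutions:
 f(y) = C1 - log(cos(4*y))/4


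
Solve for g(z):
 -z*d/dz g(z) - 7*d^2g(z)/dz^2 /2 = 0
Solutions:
 g(z) = C1 + C2*erf(sqrt(7)*z/7)


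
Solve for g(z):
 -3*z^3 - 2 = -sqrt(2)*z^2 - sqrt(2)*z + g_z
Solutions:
 g(z) = C1 - 3*z^4/4 + sqrt(2)*z^3/3 + sqrt(2)*z^2/2 - 2*z


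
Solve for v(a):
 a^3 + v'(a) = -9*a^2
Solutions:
 v(a) = C1 - a^4/4 - 3*a^3


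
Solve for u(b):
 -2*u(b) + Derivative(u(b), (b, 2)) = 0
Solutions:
 u(b) = C1*exp(-sqrt(2)*b) + C2*exp(sqrt(2)*b)


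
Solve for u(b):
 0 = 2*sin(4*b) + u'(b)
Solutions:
 u(b) = C1 + cos(4*b)/2


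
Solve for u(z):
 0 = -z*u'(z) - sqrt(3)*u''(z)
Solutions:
 u(z) = C1 + C2*erf(sqrt(2)*3^(3/4)*z/6)


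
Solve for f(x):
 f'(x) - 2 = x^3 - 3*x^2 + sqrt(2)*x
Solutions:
 f(x) = C1 + x^4/4 - x^3 + sqrt(2)*x^2/2 + 2*x


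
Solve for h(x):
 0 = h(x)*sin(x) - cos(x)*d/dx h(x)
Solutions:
 h(x) = C1/cos(x)


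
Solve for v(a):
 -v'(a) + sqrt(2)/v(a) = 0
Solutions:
 v(a) = -sqrt(C1 + 2*sqrt(2)*a)
 v(a) = sqrt(C1 + 2*sqrt(2)*a)


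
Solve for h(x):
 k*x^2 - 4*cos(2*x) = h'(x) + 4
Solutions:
 h(x) = C1 + k*x^3/3 - 4*x - 4*sin(x)*cos(x)


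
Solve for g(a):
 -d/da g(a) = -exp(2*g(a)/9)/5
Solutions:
 g(a) = 9*log(-sqrt(-1/(C1 + a))) - 9*log(2) + 9*log(3) + 9*log(10)/2
 g(a) = 9*log(-1/(C1 + a))/2 - 9*log(2) + 9*log(3) + 9*log(10)/2


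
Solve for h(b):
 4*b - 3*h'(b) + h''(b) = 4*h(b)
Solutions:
 h(b) = C1*exp(-b) + C2*exp(4*b) + b - 3/4


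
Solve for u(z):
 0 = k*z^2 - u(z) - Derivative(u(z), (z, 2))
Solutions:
 u(z) = C1*sin(z) + C2*cos(z) + k*z^2 - 2*k


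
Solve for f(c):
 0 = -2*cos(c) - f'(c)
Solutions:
 f(c) = C1 - 2*sin(c)


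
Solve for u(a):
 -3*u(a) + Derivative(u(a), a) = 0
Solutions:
 u(a) = C1*exp(3*a)


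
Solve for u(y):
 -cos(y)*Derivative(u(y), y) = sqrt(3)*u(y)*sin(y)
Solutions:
 u(y) = C1*cos(y)^(sqrt(3))


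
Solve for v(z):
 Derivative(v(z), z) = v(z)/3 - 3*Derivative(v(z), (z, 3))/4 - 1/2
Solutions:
 v(z) = C1*exp(-2^(1/3)*z*(2 - 2^(1/3))/6)*sin(2^(1/3)*sqrt(3)*z*(2^(1/3) + 2)/6) + C2*exp(-2^(1/3)*z*(2 - 2^(1/3))/6)*cos(2^(1/3)*sqrt(3)*z*(2^(1/3) + 2)/6) + C3*exp(2^(1/3)*z*(2 - 2^(1/3))/3) + 3/2


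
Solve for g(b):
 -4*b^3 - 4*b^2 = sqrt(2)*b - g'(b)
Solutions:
 g(b) = C1 + b^4 + 4*b^3/3 + sqrt(2)*b^2/2


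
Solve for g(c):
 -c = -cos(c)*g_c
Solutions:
 g(c) = C1 + Integral(c/cos(c), c)


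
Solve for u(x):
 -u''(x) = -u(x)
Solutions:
 u(x) = C1*exp(-x) + C2*exp(x)


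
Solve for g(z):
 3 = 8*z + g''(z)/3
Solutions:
 g(z) = C1 + C2*z - 4*z^3 + 9*z^2/2


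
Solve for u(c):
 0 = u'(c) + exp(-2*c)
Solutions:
 u(c) = C1 + exp(-2*c)/2


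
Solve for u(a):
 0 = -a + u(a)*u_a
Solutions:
 u(a) = -sqrt(C1 + a^2)
 u(a) = sqrt(C1 + a^2)


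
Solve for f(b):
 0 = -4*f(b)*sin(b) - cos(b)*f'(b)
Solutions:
 f(b) = C1*cos(b)^4


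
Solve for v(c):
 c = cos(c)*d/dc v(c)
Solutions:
 v(c) = C1 + Integral(c/cos(c), c)


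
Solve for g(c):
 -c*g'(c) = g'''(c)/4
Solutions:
 g(c) = C1 + Integral(C2*airyai(-2^(2/3)*c) + C3*airybi(-2^(2/3)*c), c)


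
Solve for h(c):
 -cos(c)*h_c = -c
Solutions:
 h(c) = C1 + Integral(c/cos(c), c)


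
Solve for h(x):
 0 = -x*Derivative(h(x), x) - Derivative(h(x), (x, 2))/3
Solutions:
 h(x) = C1 + C2*erf(sqrt(6)*x/2)


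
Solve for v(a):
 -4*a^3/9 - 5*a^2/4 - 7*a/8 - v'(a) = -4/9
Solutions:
 v(a) = C1 - a^4/9 - 5*a^3/12 - 7*a^2/16 + 4*a/9


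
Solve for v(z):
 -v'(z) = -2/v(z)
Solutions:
 v(z) = -sqrt(C1 + 4*z)
 v(z) = sqrt(C1 + 4*z)


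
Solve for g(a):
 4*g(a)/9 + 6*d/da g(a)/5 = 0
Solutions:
 g(a) = C1*exp(-10*a/27)


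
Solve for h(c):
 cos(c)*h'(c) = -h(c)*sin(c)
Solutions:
 h(c) = C1*cos(c)


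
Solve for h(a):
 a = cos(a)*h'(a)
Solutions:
 h(a) = C1 + Integral(a/cos(a), a)


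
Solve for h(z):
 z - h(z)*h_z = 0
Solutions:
 h(z) = -sqrt(C1 + z^2)
 h(z) = sqrt(C1 + z^2)


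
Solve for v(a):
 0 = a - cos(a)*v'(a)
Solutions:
 v(a) = C1 + Integral(a/cos(a), a)


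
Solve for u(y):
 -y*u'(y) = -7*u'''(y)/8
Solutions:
 u(y) = C1 + Integral(C2*airyai(2*7^(2/3)*y/7) + C3*airybi(2*7^(2/3)*y/7), y)


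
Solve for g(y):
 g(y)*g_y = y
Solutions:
 g(y) = -sqrt(C1 + y^2)
 g(y) = sqrt(C1 + y^2)


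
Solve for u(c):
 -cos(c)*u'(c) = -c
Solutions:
 u(c) = C1 + Integral(c/cos(c), c)


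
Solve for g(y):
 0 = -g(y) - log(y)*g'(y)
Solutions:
 g(y) = C1*exp(-li(y))


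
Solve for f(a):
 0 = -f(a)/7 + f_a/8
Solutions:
 f(a) = C1*exp(8*a/7)


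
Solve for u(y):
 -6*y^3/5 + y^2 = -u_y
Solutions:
 u(y) = C1 + 3*y^4/10 - y^3/3


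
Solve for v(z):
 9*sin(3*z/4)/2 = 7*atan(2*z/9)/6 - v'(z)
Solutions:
 v(z) = C1 + 7*z*atan(2*z/9)/6 - 21*log(4*z^2 + 81)/8 + 6*cos(3*z/4)


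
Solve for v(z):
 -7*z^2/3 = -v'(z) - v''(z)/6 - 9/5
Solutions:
 v(z) = C1 + C2*exp(-6*z) + 7*z^3/9 - 7*z^2/18 - 451*z/270


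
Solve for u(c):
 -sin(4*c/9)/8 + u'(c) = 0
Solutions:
 u(c) = C1 - 9*cos(4*c/9)/32


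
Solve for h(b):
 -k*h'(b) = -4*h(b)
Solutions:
 h(b) = C1*exp(4*b/k)


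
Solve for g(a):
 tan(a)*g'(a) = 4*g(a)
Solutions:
 g(a) = C1*sin(a)^4


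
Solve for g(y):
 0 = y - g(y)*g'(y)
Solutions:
 g(y) = -sqrt(C1 + y^2)
 g(y) = sqrt(C1 + y^2)


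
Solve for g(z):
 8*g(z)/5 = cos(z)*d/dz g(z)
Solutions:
 g(z) = C1*(sin(z) + 1)^(4/5)/(sin(z) - 1)^(4/5)


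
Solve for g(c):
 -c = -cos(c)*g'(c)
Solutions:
 g(c) = C1 + Integral(c/cos(c), c)


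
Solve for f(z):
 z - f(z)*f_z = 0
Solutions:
 f(z) = -sqrt(C1 + z^2)
 f(z) = sqrt(C1 + z^2)


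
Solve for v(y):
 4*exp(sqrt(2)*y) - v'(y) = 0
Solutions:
 v(y) = C1 + 2*sqrt(2)*exp(sqrt(2)*y)


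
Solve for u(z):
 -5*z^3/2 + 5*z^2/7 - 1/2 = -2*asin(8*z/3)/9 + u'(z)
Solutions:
 u(z) = C1 - 5*z^4/8 + 5*z^3/21 + 2*z*asin(8*z/3)/9 - z/2 + sqrt(9 - 64*z^2)/36


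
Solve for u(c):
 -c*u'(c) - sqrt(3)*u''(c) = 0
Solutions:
 u(c) = C1 + C2*erf(sqrt(2)*3^(3/4)*c/6)


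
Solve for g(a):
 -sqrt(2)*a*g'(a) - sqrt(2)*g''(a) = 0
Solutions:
 g(a) = C1 + C2*erf(sqrt(2)*a/2)


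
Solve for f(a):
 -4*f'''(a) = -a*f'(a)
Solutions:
 f(a) = C1 + Integral(C2*airyai(2^(1/3)*a/2) + C3*airybi(2^(1/3)*a/2), a)


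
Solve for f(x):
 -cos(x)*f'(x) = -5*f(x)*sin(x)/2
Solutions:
 f(x) = C1/cos(x)^(5/2)


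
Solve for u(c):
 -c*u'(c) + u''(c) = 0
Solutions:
 u(c) = C1 + C2*erfi(sqrt(2)*c/2)


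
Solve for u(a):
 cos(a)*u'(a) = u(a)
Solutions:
 u(a) = C1*sqrt(sin(a) + 1)/sqrt(sin(a) - 1)


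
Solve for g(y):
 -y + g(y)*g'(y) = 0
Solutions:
 g(y) = -sqrt(C1 + y^2)
 g(y) = sqrt(C1 + y^2)


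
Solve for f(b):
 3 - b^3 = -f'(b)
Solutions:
 f(b) = C1 + b^4/4 - 3*b


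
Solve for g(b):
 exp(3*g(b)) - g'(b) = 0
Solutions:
 g(b) = log(-1/(C1 + 3*b))/3
 g(b) = log((-1/(C1 + b))^(1/3)*(-3^(2/3) - 3*3^(1/6)*I)/6)
 g(b) = log((-1/(C1 + b))^(1/3)*(-3^(2/3) + 3*3^(1/6)*I)/6)


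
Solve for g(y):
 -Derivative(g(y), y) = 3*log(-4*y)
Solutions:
 g(y) = C1 - 3*y*log(-y) + 3*y*(1 - 2*log(2))


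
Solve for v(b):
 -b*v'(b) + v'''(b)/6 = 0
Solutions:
 v(b) = C1 + Integral(C2*airyai(6^(1/3)*b) + C3*airybi(6^(1/3)*b), b)


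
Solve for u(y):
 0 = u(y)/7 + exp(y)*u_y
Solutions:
 u(y) = C1*exp(exp(-y)/7)


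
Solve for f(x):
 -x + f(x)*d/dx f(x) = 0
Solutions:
 f(x) = -sqrt(C1 + x^2)
 f(x) = sqrt(C1 + x^2)


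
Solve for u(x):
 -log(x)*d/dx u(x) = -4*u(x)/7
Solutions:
 u(x) = C1*exp(4*li(x)/7)


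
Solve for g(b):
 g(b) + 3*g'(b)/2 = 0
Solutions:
 g(b) = C1*exp(-2*b/3)


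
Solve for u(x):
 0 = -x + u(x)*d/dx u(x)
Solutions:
 u(x) = -sqrt(C1 + x^2)
 u(x) = sqrt(C1 + x^2)


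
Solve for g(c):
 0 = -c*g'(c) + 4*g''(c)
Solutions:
 g(c) = C1 + C2*erfi(sqrt(2)*c/4)


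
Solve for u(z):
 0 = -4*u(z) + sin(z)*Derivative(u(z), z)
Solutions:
 u(z) = C1*(cos(z)^2 - 2*cos(z) + 1)/(cos(z)^2 + 2*cos(z) + 1)


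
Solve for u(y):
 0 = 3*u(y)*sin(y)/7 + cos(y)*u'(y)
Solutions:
 u(y) = C1*cos(y)^(3/7)


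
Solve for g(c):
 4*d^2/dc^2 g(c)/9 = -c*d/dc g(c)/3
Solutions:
 g(c) = C1 + C2*erf(sqrt(6)*c/4)


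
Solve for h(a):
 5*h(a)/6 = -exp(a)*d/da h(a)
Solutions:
 h(a) = C1*exp(5*exp(-a)/6)


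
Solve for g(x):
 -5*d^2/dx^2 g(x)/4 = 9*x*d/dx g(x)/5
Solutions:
 g(x) = C1 + C2*erf(3*sqrt(2)*x/5)


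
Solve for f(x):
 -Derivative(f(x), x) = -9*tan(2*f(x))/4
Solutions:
 f(x) = -asin(C1*exp(9*x/2))/2 + pi/2
 f(x) = asin(C1*exp(9*x/2))/2


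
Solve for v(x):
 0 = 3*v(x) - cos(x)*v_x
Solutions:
 v(x) = C1*(sin(x) + 1)^(3/2)/(sin(x) - 1)^(3/2)


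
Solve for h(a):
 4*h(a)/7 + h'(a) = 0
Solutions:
 h(a) = C1*exp(-4*a/7)


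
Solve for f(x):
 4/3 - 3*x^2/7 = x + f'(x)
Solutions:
 f(x) = C1 - x^3/7 - x^2/2 + 4*x/3


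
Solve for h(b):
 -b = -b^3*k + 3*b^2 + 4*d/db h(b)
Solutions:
 h(b) = C1 + b^4*k/16 - b^3/4 - b^2/8


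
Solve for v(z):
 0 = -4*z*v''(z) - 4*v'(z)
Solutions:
 v(z) = C1 + C2*log(z)


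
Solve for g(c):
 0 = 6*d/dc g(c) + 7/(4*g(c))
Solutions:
 g(c) = -sqrt(C1 - 21*c)/6
 g(c) = sqrt(C1 - 21*c)/6


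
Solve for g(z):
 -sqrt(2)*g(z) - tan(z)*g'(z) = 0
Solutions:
 g(z) = C1/sin(z)^(sqrt(2))


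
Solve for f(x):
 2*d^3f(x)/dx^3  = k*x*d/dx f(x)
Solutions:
 f(x) = C1 + Integral(C2*airyai(2^(2/3)*k^(1/3)*x/2) + C3*airybi(2^(2/3)*k^(1/3)*x/2), x)


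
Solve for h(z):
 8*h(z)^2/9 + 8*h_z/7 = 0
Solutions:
 h(z) = 9/(C1 + 7*z)


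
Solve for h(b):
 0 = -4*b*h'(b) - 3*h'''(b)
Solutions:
 h(b) = C1 + Integral(C2*airyai(-6^(2/3)*b/3) + C3*airybi(-6^(2/3)*b/3), b)


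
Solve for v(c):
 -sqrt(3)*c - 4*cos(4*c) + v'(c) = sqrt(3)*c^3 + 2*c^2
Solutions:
 v(c) = C1 + sqrt(3)*c^4/4 + 2*c^3/3 + sqrt(3)*c^2/2 + sin(4*c)


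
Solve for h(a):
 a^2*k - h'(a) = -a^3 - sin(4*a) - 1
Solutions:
 h(a) = C1 + a^4/4 + a^3*k/3 + a - cos(4*a)/4


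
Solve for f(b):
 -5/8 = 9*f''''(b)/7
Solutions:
 f(b) = C1 + C2*b + C3*b^2 + C4*b^3 - 35*b^4/1728


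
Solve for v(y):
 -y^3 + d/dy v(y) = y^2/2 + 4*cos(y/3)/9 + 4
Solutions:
 v(y) = C1 + y^4/4 + y^3/6 + 4*y + 4*sin(y/3)/3


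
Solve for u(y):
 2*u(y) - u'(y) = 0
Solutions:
 u(y) = C1*exp(2*y)


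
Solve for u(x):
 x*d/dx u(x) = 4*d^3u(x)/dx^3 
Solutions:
 u(x) = C1 + Integral(C2*airyai(2^(1/3)*x/2) + C3*airybi(2^(1/3)*x/2), x)


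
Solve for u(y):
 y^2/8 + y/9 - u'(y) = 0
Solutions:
 u(y) = C1 + y^3/24 + y^2/18


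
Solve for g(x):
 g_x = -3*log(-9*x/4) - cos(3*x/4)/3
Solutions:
 g(x) = C1 - 3*x*log(-x) - 6*x*log(3) + 3*x + 6*x*log(2) - 4*sin(3*x/4)/9


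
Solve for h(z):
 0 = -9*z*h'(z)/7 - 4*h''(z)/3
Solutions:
 h(z) = C1 + C2*erf(3*sqrt(42)*z/28)


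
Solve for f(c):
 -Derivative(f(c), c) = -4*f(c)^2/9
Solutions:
 f(c) = -9/(C1 + 4*c)


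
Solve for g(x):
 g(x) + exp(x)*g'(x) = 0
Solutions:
 g(x) = C1*exp(exp(-x))


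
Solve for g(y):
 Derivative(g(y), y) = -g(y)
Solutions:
 g(y) = C1*exp(-y)


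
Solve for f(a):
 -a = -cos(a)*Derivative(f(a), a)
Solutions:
 f(a) = C1 + Integral(a/cos(a), a)


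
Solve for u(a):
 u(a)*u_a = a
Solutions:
 u(a) = -sqrt(C1 + a^2)
 u(a) = sqrt(C1 + a^2)


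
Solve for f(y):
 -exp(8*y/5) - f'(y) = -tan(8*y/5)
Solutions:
 f(y) = C1 - 5*exp(8*y/5)/8 - 5*log(cos(8*y/5))/8


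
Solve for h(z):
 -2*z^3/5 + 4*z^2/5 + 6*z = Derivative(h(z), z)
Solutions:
 h(z) = C1 - z^4/10 + 4*z^3/15 + 3*z^2


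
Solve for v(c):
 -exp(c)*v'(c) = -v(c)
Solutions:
 v(c) = C1*exp(-exp(-c))


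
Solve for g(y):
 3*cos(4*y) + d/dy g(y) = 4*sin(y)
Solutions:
 g(y) = C1 - 3*sin(4*y)/4 - 4*cos(y)


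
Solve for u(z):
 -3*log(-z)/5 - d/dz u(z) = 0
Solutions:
 u(z) = C1 - 3*z*log(-z)/5 + 3*z/5


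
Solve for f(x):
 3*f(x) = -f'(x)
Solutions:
 f(x) = C1*exp(-3*x)


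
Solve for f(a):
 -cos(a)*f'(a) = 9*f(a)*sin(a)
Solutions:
 f(a) = C1*cos(a)^9


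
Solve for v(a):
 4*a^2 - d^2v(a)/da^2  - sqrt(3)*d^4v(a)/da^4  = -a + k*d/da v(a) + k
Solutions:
 v(a) = C1 + C2*exp(a*(-2^(2/3)*3^(1/6)*(9*k + sqrt(81*k^2 + 4*sqrt(3)))^(1/3) + 2*6^(1/3)/(9*k + sqrt(81*k^2 + 4*sqrt(3)))^(1/3))/6) + C3*exp(a*(2^(2/3)*3^(1/6)*(9*k + sqrt(81*k^2 + 4*sqrt(3)))^(1/3) - 6^(2/3)*I*(9*k + sqrt(81*k^2 + 4*sqrt(3)))^(1/3) + 16*sqrt(3)/((9*k + sqrt(81*k^2 + 4*sqrt(3)))^(1/3)*(-2^(2/3)*3^(1/6) + 6^(2/3)*I)))/12) + C4*exp(a*(2^(2/3)*3^(1/6)*(9*k + sqrt(81*k^2 + 4*sqrt(3)))^(1/3) + 6^(2/3)*I*(9*k + sqrt(81*k^2 + 4*sqrt(3)))^(1/3) - 16*sqrt(3)/((9*k + sqrt(81*k^2 + 4*sqrt(3)))^(1/3)*(2^(2/3)*3^(1/6) + 6^(2/3)*I)))/12) + 4*a^3/(3*k) + a^2/(2*k) - 4*a^2/k^2 - a - a/k^2 + 8*a/k^3


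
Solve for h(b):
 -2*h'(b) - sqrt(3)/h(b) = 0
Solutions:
 h(b) = -sqrt(C1 - sqrt(3)*b)
 h(b) = sqrt(C1 - sqrt(3)*b)


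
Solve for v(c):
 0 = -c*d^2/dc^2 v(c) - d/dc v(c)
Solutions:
 v(c) = C1 + C2*log(c)


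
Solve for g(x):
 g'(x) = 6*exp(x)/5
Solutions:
 g(x) = C1 + 6*exp(x)/5


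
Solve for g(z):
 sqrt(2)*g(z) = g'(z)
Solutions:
 g(z) = C1*exp(sqrt(2)*z)


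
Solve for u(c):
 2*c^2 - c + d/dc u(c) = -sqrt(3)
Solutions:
 u(c) = C1 - 2*c^3/3 + c^2/2 - sqrt(3)*c


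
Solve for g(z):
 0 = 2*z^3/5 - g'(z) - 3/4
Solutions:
 g(z) = C1 + z^4/10 - 3*z/4


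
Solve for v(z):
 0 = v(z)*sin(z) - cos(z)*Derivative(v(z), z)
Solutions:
 v(z) = C1/cos(z)


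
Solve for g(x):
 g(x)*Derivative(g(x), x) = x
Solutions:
 g(x) = -sqrt(C1 + x^2)
 g(x) = sqrt(C1 + x^2)


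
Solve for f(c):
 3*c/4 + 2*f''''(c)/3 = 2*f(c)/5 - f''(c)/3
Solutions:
 f(c) = C1*exp(-sqrt(5)*c*sqrt(-5 + sqrt(265))/10) + C2*exp(sqrt(5)*c*sqrt(-5 + sqrt(265))/10) + C3*sin(sqrt(5)*c*sqrt(5 + sqrt(265))/10) + C4*cos(sqrt(5)*c*sqrt(5 + sqrt(265))/10) + 15*c/8


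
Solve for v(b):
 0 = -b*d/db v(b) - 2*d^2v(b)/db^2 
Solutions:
 v(b) = C1 + C2*erf(b/2)


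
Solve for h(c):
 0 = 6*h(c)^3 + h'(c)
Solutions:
 h(c) = -sqrt(2)*sqrt(-1/(C1 - 6*c))/2
 h(c) = sqrt(2)*sqrt(-1/(C1 - 6*c))/2


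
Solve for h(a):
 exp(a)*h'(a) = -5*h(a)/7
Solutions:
 h(a) = C1*exp(5*exp(-a)/7)


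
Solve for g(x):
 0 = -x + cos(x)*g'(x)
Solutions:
 g(x) = C1 + Integral(x/cos(x), x)


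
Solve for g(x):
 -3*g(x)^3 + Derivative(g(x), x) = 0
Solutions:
 g(x) = -sqrt(2)*sqrt(-1/(C1 + 3*x))/2
 g(x) = sqrt(2)*sqrt(-1/(C1 + 3*x))/2


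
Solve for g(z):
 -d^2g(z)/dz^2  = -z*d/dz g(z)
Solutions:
 g(z) = C1 + C2*erfi(sqrt(2)*z/2)


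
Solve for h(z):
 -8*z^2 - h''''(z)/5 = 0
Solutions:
 h(z) = C1 + C2*z + C3*z^2 + C4*z^3 - z^6/9


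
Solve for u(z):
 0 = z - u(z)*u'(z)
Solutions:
 u(z) = -sqrt(C1 + z^2)
 u(z) = sqrt(C1 + z^2)


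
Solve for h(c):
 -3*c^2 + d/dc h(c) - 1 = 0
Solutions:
 h(c) = C1 + c^3 + c


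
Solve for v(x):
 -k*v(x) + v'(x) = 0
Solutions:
 v(x) = C1*exp(k*x)


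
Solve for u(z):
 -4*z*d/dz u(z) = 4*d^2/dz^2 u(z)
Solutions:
 u(z) = C1 + C2*erf(sqrt(2)*z/2)


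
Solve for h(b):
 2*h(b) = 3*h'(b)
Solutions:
 h(b) = C1*exp(2*b/3)


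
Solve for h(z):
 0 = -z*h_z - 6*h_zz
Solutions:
 h(z) = C1 + C2*erf(sqrt(3)*z/6)


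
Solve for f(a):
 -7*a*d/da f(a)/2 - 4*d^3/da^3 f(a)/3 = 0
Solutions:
 f(a) = C1 + Integral(C2*airyai(-21^(1/3)*a/2) + C3*airybi(-21^(1/3)*a/2), a)


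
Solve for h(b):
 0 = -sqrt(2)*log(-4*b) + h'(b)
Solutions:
 h(b) = C1 + sqrt(2)*b*log(-b) + sqrt(2)*b*(-1 + 2*log(2))


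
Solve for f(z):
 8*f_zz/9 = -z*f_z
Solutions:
 f(z) = C1 + C2*erf(3*z/4)


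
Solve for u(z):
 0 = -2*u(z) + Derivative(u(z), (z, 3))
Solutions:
 u(z) = C3*exp(2^(1/3)*z) + (C1*sin(2^(1/3)*sqrt(3)*z/2) + C2*cos(2^(1/3)*sqrt(3)*z/2))*exp(-2^(1/3)*z/2)


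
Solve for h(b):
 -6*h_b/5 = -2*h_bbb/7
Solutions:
 h(b) = C1 + C2*exp(-sqrt(105)*b/5) + C3*exp(sqrt(105)*b/5)


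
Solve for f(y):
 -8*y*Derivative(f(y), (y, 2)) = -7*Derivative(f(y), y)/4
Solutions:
 f(y) = C1 + C2*y^(39/32)


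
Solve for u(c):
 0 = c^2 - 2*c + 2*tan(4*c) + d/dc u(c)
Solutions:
 u(c) = C1 - c^3/3 + c^2 + log(cos(4*c))/2


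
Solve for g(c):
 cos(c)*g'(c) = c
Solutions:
 g(c) = C1 + Integral(c/cos(c), c)


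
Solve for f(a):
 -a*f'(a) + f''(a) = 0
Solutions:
 f(a) = C1 + C2*erfi(sqrt(2)*a/2)


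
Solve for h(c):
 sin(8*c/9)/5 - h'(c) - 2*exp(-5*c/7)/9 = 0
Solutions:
 h(c) = C1 - 9*cos(8*c/9)/40 + 14*exp(-5*c/7)/45


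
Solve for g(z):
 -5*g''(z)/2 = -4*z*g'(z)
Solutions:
 g(z) = C1 + C2*erfi(2*sqrt(5)*z/5)


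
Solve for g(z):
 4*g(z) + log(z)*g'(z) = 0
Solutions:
 g(z) = C1*exp(-4*li(z))


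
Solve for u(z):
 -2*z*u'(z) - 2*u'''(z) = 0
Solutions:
 u(z) = C1 + Integral(C2*airyai(-z) + C3*airybi(-z), z)


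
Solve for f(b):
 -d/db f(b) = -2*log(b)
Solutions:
 f(b) = C1 + 2*b*log(b) - 2*b


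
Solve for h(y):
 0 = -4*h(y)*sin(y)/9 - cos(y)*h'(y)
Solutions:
 h(y) = C1*cos(y)^(4/9)


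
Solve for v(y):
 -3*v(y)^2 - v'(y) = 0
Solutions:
 v(y) = 1/(C1 + 3*y)


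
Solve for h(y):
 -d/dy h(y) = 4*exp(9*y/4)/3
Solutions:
 h(y) = C1 - 16*exp(9*y/4)/27


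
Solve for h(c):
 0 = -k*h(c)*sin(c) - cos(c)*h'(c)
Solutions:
 h(c) = C1*exp(k*log(cos(c)))


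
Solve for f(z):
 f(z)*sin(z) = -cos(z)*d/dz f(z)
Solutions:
 f(z) = C1*cos(z)


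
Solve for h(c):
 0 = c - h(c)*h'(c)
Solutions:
 h(c) = -sqrt(C1 + c^2)
 h(c) = sqrt(C1 + c^2)


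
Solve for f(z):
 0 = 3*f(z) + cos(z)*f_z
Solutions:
 f(z) = C1*(sin(z) - 1)^(3/2)/(sin(z) + 1)^(3/2)


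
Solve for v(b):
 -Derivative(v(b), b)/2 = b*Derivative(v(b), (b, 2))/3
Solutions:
 v(b) = C1 + C2/sqrt(b)


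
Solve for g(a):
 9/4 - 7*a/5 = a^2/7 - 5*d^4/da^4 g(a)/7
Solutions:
 g(a) = C1 + C2*a + C3*a^2 + C4*a^3 + a^6/1800 + 49*a^5/3000 - 21*a^4/160


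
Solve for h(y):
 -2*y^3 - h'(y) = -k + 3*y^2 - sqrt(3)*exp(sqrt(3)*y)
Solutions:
 h(y) = C1 + k*y - y^4/2 - y^3 + exp(sqrt(3)*y)


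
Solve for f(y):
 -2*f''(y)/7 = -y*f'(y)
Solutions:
 f(y) = C1 + C2*erfi(sqrt(7)*y/2)


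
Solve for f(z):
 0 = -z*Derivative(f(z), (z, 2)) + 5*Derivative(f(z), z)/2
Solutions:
 f(z) = C1 + C2*z^(7/2)


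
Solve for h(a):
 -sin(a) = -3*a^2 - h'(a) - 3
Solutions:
 h(a) = C1 - a^3 - 3*a - cos(a)
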